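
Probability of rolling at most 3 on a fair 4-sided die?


Favorable outcomes (roll ≤ 3): 3
Total outcomes = 4
P = 3/4 = 0.7500

P = 0.7500


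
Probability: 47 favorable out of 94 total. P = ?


P = 47/94 = 0.5000

P = 0.5000


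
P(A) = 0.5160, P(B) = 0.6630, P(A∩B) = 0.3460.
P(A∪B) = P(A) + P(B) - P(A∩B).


P(A∪B) = 0.5160 + 0.6630 - 0.3460
= 1.1790 - 0.3460
= 0.8330

P(A∪B) = 0.8330


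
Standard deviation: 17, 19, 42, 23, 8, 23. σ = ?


Mean = 22.0000
Variance = 105.3333
SD = sqrt(105.3333) = 10.2632

SD = 10.2632


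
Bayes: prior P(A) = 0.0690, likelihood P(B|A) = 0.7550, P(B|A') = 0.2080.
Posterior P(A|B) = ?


P(B) = P(B|A)*P(A) + P(B|A')*P(A')
= 0.7550*0.0690 + 0.2080*0.9310
= 0.052095 + 0.193648 = 0.245743
P(A|B) = 0.052095/0.245743 = 0.2120

P(A|B) = 0.2120


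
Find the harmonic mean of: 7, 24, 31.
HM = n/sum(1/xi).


Sum of reciprocals = 1/7 + 1/24 + 1/31 = 0.216782
HM = 3/0.216782 = 13.8388

HM = 13.8388


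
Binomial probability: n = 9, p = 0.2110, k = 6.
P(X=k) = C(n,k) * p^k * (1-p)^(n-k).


C(9,6) = 84
p^6 = 8.824594e-05
(1-p)^3 = 0.491169
P = 84 * 8.824594e-05 * 0.491169 = 0.0036

P(X=6) = 0.0036


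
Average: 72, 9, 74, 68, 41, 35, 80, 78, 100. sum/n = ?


Sum = 72 + 9 + 74 + 68 + 41 + 35 + 80 + 78 + 100 = 557
n = 9
Mean = 557/9 = 61.8889

Mean = 61.8889


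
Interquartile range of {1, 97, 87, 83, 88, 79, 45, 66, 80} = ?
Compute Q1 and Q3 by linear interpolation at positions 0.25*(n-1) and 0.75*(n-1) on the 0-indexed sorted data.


Sorted: 1, 45, 66, 79, 80, 83, 87, 88, 97
Q1 (25th %ile) = 66.0000
Q3 (75th %ile) = 87.0000
IQR = 87.0000 - 66.0000 = 21.0000

IQR = 21.0000


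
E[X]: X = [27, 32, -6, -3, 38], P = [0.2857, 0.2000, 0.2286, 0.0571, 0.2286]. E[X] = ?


E[X] = 27*0.2857 + 32*0.2000 - 6*0.2286 - 3*0.0571 + 38*0.2286
= 7.7139 + 6.4000 - 1.3716 - 0.1713 + 8.6868
= 21.2578

E[X] = 21.2578


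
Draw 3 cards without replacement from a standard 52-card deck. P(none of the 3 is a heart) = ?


P(no hearts) = (39/52) × (38/51) × (37/50)
= 0.4135

P = 0.4135


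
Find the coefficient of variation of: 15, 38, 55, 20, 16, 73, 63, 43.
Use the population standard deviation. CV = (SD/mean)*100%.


Mean = 40.3750
SD = 20.7842
CV = (20.7842/40.3750)*100 = 51.4780%

CV = 51.4780%


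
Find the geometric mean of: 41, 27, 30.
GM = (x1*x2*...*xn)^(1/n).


Product = 41 × 27 × 30 = 33210
GM = 33210^(1/3) = 32.1432

GM = 32.1432


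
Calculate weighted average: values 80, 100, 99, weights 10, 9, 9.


Numerator = 80*10 + 100*9 + 99*9 = 2591
Denominator = 10 + 9 + 9 = 28
WM = 2591/28 = 92.5357

WM = 92.5357


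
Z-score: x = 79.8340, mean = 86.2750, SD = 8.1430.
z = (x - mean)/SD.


z = (79.8340 - 86.2750)/8.1430
= -6.4410/8.1430
= -0.7910

z = -0.7910


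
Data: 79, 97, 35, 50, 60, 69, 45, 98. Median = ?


Sorted: 35, 45, 50, 60, 69, 79, 97, 98
n = 8 (even)
Middle values: 60 and 69
Median = (60+69)/2 = 64.5000

Median = 64.5000


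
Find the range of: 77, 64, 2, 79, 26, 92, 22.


Max = 92, Min = 2
Range = 92 - 2 = 90

Range = 90


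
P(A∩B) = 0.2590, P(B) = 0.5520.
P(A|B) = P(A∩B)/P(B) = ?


P(A|B) = 0.2590/0.5520 = 0.4692

P(A|B) = 0.4692


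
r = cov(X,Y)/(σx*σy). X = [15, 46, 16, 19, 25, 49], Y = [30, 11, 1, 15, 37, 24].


Mean X = 28.3333, Mean Y = 19.6667
SD X = 13.948317, SD Y = 12.050818
Cov = 2.444444
r = 2.444444/(13.948317*12.050818) = 0.0145

r = 0.0145


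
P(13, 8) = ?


P(13,8) = 13!/5!
= 6227020800/120
= 51891840

P(13,8) = 51891840


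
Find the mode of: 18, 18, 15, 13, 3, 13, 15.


Frequencies: 3:1, 13:2, 15:2, 18:2
Max frequency = 2
Mode = 13, 15, 18

Mode = 13, 15, 18


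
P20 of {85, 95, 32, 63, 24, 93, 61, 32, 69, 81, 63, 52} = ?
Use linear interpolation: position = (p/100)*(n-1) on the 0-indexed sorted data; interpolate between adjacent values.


Sorted: 24, 32, 32, 52, 61, 63, 63, 69, 81, 85, 93, 95
n = 12
Index = 20/100 * 11 = 2.2000
Lower = data[2] = 32, Upper = data[3] = 52
P20 = 32 + 0.2000*(20) = 36.0000

P20 = 36.0000


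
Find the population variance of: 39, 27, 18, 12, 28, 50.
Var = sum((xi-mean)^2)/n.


Mean = 29.0000
Squared deviations: 100.0000, 4.0000, 121.0000, 289.0000, 1.0000, 441.0000
Sum = 956.0000
Variance = 956.0000/6 = 159.3333

Variance = 159.3333


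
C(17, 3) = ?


C(17,3) = 17!/(3! × 14!)
= 355687428096000/(6 × 87178291200)
= 680

C(17,3) = 680


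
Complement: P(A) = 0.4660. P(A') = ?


P(not A) = 1 - 0.4660 = 0.5340

P(not A) = 0.5340


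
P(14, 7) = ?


P(14,7) = 14!/7!
= 87178291200/5040
= 17297280

P(14,7) = 17297280


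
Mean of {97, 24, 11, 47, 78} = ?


Sum = 97 + 24 + 11 + 47 + 78 = 257
n = 5
Mean = 257/5 = 51.4000

Mean = 51.4000


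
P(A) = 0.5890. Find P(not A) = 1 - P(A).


P(not A) = 1 - 0.5890 = 0.4110

P(not A) = 0.4110


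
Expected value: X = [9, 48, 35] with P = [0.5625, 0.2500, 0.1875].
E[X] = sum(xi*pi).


E[X] = 9*0.5625 + 48*0.2500 + 35*0.1875
= 5.0625 + 12.0000 + 6.5625
= 23.6250

E[X] = 23.6250


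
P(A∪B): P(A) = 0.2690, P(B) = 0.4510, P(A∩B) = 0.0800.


P(A∪B) = 0.2690 + 0.4510 - 0.0800
= 0.7200 - 0.0800
= 0.6400

P(A∪B) = 0.6400


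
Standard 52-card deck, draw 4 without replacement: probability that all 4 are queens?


P(all queens) = (4/52) × (3/51) × (2/50) × (1/49)
= 3.6938e-06

P = 3.6938e-06


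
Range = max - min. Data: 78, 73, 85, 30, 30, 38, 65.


Max = 85, Min = 30
Range = 85 - 30 = 55

Range = 55


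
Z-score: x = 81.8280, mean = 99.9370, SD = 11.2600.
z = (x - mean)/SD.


z = (81.8280 - 99.9370)/11.2600
= -18.1090/11.2600
= -1.6083

z = -1.6083


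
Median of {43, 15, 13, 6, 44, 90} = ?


Sorted: 6, 13, 15, 43, 44, 90
n = 6 (even)
Middle values: 15 and 43
Median = (15+43)/2 = 29.0000

Median = 29.0000


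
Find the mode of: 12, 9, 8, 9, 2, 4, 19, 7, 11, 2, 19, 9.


Frequencies: 2:2, 4:1, 7:1, 8:1, 9:3, 11:1, 12:1, 19:2
Max frequency = 3
Mode = 9

Mode = 9


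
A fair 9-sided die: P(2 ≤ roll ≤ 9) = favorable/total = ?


Favorable outcomes (2 ≤ roll ≤ 9): 8
Total outcomes = 9
P = 8/9 = 0.8889

P = 0.8889


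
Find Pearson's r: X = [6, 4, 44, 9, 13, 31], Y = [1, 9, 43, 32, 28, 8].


Mean X = 17.8333, Mean Y = 20.1667
SD X = 14.667614, SD Y = 15.071128
Cov = 112.694444
r = 112.694444/(14.667614*15.071128) = 0.5098

r = 0.5098


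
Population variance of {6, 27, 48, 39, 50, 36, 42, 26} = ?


Mean = 34.2500
Squared deviations: 798.0625, 52.5625, 189.0625, 22.5625, 248.0625, 3.0625, 60.0625, 68.0625
Sum = 1441.5000
Variance = 1441.5000/8 = 180.1875

Variance = 180.1875


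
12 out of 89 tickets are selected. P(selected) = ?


P = 12/89 = 0.1348

P = 0.1348


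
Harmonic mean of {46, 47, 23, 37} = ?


Sum of reciprocals = 1/46 + 1/47 + 1/23 + 1/37 = 0.113521
HM = 4/0.113521 = 35.2358

HM = 35.2358


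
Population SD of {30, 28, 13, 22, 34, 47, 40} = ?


Mean = 30.5714
Variance = 108.5306
SD = sqrt(108.5306) = 10.4178

SD = 10.4178


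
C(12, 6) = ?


C(12,6) = 12!/(6! × 6!)
= 479001600/(720 × 720)
= 924

C(12,6) = 924


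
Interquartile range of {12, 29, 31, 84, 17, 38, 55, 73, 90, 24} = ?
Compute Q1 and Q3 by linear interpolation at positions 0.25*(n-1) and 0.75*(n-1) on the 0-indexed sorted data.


Sorted: 12, 17, 24, 29, 31, 38, 55, 73, 84, 90
Q1 (25th %ile) = 25.2500
Q3 (75th %ile) = 68.5000
IQR = 68.5000 - 25.2500 = 43.2500

IQR = 43.2500


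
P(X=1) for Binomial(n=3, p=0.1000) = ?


C(3,1) = 3
p^1 = 0.100000
(1-p)^2 = 0.810000
P = 3 * 0.100000 * 0.810000 = 0.2430

P(X=1) = 0.2430


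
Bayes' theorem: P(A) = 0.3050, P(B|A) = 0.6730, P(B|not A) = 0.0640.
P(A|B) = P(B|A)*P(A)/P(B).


P(B) = P(B|A)*P(A) + P(B|A')*P(A')
= 0.6730*0.3050 + 0.0640*0.6950
= 0.205265 + 0.044480 = 0.249745
P(A|B) = 0.205265/0.249745 = 0.8219

P(A|B) = 0.8219


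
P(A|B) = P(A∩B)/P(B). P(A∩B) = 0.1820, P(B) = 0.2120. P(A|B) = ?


P(A|B) = 0.1820/0.2120 = 0.8585

P(A|B) = 0.8585


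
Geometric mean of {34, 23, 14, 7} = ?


Product = 34 × 23 × 14 × 7 = 76636
GM = 76636^(1/4) = 16.6383

GM = 16.6383


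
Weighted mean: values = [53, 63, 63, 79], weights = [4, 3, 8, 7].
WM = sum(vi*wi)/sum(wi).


Numerator = 53*4 + 63*3 + 63*8 + 79*7 = 1458
Denominator = 4 + 3 + 8 + 7 = 22
WM = 1458/22 = 66.2727

WM = 66.2727


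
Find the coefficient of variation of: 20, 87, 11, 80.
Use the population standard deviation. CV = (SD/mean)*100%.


Mean = 49.5000
SD = 34.2381
CV = (34.2381/49.5000)*100 = 69.1680%

CV = 69.1680%


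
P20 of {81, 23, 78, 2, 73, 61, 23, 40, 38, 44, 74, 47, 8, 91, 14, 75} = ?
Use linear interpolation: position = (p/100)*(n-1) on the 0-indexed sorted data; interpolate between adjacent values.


Sorted: 2, 8, 14, 23, 23, 38, 40, 44, 47, 61, 73, 74, 75, 78, 81, 91
n = 16
Index = 20/100 * 15 = 3.0000
Lower = data[3] = 23, Upper = data[4] = 23
P20 = 23 + 0*(0) = 23.0000

P20 = 23.0000


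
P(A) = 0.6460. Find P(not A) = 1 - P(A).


P(not A) = 1 - 0.6460 = 0.3540

P(not A) = 0.3540


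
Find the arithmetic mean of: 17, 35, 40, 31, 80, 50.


Sum = 17 + 35 + 40 + 31 + 80 + 50 = 253
n = 6
Mean = 253/6 = 42.1667

Mean = 42.1667


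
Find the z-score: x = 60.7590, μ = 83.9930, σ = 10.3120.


z = (60.7590 - 83.9930)/10.3120
= -23.2340/10.3120
= -2.2531

z = -2.2531


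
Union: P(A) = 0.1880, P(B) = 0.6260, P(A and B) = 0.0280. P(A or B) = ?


P(A∪B) = 0.1880 + 0.6260 - 0.0280
= 0.8140 - 0.0280
= 0.7860

P(A∪B) = 0.7860


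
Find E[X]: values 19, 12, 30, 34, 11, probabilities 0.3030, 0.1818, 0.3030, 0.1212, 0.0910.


E[X] = 19*0.3030 + 12*0.1818 + 30*0.3030 + 34*0.1212 + 11*0.0910
= 5.7570 + 2.1816 + 9.0900 + 4.1208 + 1.0010
= 22.1504

E[X] = 22.1504


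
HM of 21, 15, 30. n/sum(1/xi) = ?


Sum of reciprocals = 1/21 + 1/15 + 1/30 = 0.147619
HM = 3/0.147619 = 20.3226

HM = 20.3226


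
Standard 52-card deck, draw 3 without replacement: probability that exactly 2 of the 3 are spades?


Hypergeometric: P(X=2) = C(13,2)·C(39,1) / C(52,3)
= 78 × 39 / 22100
= 3042/22100 = 0.1376

P = 0.1376


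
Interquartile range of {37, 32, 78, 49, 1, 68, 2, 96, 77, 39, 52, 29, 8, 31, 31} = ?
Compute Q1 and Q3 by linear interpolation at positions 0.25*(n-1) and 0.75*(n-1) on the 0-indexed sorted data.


Sorted: 1, 2, 8, 29, 31, 31, 32, 37, 39, 49, 52, 68, 77, 78, 96
Q1 (25th %ile) = 30.0000
Q3 (75th %ile) = 60.0000
IQR = 60.0000 - 30.0000 = 30.0000

IQR = 30.0000


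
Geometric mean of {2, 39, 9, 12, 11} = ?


Product = 2 × 39 × 9 × 12 × 11 = 92664
GM = 92664^(1/5) = 9.8488

GM = 9.8488


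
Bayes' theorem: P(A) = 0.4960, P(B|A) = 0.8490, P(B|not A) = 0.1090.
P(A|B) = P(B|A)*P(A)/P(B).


P(B) = P(B|A)*P(A) + P(B|A')*P(A')
= 0.8490*0.4960 + 0.1090*0.5040
= 0.421104 + 0.054936 = 0.476040
P(A|B) = 0.421104/0.476040 = 0.8846

P(A|B) = 0.8846


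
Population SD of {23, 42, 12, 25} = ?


Mean = 25.5000
Variance = 115.2500
SD = sqrt(115.2500) = 10.7355

SD = 10.7355


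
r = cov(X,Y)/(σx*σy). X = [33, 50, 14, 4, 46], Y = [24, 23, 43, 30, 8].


Mean X = 29.4000, Mean Y = 25.6000
SD X = 17.861691, SD Y = 11.324310
Cov = -146.240000
r = -146.240000/(17.861691*11.324310) = -0.7230

r = -0.7230


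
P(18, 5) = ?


P(18,5) = 18!/13!
= 6402373705728000/6227020800
= 1028160

P(18,5) = 1028160


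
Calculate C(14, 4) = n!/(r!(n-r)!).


C(14,4) = 14!/(4! × 10!)
= 87178291200/(24 × 3628800)
= 1001

C(14,4) = 1001


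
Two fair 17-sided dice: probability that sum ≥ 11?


Total outcomes = 17×17 = 289
Favorable (sum ≥ 11): 244
P = 244/289 = 0.8443

P = 0.8443


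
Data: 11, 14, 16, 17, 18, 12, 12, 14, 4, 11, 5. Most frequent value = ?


Frequencies: 4:1, 5:1, 11:2, 12:2, 14:2, 16:1, 17:1, 18:1
Max frequency = 2
Mode = 11, 12, 14

Mode = 11, 12, 14


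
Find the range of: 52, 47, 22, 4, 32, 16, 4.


Max = 52, Min = 4
Range = 52 - 4 = 48

Range = 48


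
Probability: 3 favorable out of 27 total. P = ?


P = 3/27 = 0.1111

P = 0.1111


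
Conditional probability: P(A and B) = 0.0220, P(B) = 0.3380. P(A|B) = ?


P(A|B) = 0.0220/0.3380 = 0.0651

P(A|B) = 0.0651


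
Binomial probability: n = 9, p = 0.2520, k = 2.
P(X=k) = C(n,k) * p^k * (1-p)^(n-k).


C(9,2) = 36
p^2 = 0.063504
(1-p)^7 = 0.131012
P = 36 * 0.063504 * 0.131012 = 0.2995

P(X=2) = 0.2995


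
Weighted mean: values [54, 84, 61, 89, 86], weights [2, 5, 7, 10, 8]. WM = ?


Numerator = 54*2 + 84*5 + 61*7 + 89*10 + 86*8 = 2533
Denominator = 2 + 5 + 7 + 10 + 8 = 32
WM = 2533/32 = 79.1562

WM = 79.1562


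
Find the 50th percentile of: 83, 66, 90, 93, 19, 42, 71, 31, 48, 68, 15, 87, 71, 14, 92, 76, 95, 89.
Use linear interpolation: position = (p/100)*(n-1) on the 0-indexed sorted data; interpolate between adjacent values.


Sorted: 14, 15, 19, 31, 42, 48, 66, 68, 71, 71, 76, 83, 87, 89, 90, 92, 93, 95
n = 18
Index = 50/100 * 17 = 8.5000
Lower = data[8] = 71, Upper = data[9] = 71
P50 = 71 + 0.5000*(0) = 71.0000

P50 = 71.0000


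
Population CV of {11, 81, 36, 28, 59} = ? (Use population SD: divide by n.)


Mean = 43.0000
SD = 24.4867
CV = (24.4867/43.0000)*100 = 56.9459%

CV = 56.9459%


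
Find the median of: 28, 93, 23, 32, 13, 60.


Sorted: 13, 23, 28, 32, 60, 93
n = 6 (even)
Middle values: 28 and 32
Median = (28+32)/2 = 30.0000

Median = 30.0000


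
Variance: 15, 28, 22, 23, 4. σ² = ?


Mean = 18.4000
Squared deviations: 11.5600, 92.1600, 12.9600, 21.1600, 207.3600
Sum = 345.2000
Variance = 345.2000/5 = 69.0400

Variance = 69.0400


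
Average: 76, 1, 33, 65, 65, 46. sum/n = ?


Sum = 76 + 1 + 33 + 65 + 65 + 46 = 286
n = 6
Mean = 286/6 = 47.6667

Mean = 47.6667


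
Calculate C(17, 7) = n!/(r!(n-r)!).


C(17,7) = 17!/(7! × 10!)
= 355687428096000/(5040 × 3628800)
= 19448

C(17,7) = 19448


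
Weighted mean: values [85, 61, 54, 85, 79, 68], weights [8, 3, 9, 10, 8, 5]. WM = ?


Numerator = 85*8 + 61*3 + 54*9 + 85*10 + 79*8 + 68*5 = 3171
Denominator = 8 + 3 + 9 + 10 + 8 + 5 = 43
WM = 3171/43 = 73.7442

WM = 73.7442


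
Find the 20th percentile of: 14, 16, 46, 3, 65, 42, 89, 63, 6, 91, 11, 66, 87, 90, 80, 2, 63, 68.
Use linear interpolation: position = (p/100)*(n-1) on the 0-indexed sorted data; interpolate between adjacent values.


Sorted: 2, 3, 6, 11, 14, 16, 42, 46, 63, 63, 65, 66, 68, 80, 87, 89, 90, 91
n = 18
Index = 20/100 * 17 = 3.4000
Lower = data[3] = 11, Upper = data[4] = 14
P20 = 11 + 0.4000*(3) = 12.2000

P20 = 12.2000


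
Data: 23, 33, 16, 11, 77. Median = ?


Sorted: 11, 16, 23, 33, 77
n = 5 (odd)
Middle value = 23

Median = 23


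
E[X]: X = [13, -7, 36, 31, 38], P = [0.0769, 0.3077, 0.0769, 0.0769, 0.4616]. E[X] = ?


E[X] = 13*0.0769 - 7*0.3077 + 36*0.0769 + 31*0.0769 + 38*0.4616
= 0.9997 - 2.1539 + 2.7684 + 2.3839 + 17.5408
= 21.5389

E[X] = 21.5389


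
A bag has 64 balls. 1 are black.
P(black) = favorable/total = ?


P = 1/64 = 0.0156

P = 0.0156


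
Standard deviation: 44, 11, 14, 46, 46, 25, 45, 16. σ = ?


Mean = 30.8750
Variance = 220.6094
SD = sqrt(220.6094) = 14.8529

SD = 14.8529


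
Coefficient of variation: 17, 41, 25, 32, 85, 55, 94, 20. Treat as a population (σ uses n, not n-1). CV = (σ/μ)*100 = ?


Mean = 46.1250
SD = 27.5791
CV = (27.5791/46.1250)*100 = 59.7922%

CV = 59.7922%


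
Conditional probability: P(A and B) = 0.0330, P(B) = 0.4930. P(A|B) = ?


P(A|B) = 0.0330/0.4930 = 0.0669

P(A|B) = 0.0669


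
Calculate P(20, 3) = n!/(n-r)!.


P(20,3) = 20!/17!
= 2432902008176640000/355687428096000
= 6840

P(20,3) = 6840


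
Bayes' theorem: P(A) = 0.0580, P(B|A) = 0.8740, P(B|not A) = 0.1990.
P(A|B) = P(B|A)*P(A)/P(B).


P(B) = P(B|A)*P(A) + P(B|A')*P(A')
= 0.8740*0.0580 + 0.1990*0.9420
= 0.050692 + 0.187458 = 0.238150
P(A|B) = 0.050692/0.238150 = 0.2129

P(A|B) = 0.2129


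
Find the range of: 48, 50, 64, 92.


Max = 92, Min = 48
Range = 92 - 48 = 44

Range = 44


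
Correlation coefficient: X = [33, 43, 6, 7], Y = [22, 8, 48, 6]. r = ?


Mean X = 22.2500, Mean Y = 21.0000
SD X = 16.145820, SD Y = 16.763055
Cov = -117.250000
r = -117.250000/(16.145820*16.763055) = -0.4332

r = -0.4332


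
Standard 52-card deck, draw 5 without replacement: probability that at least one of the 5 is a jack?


P(at least one) = 1 - P(none)
P(none) = (48/52) × (47/51) × (46/50) × (45/49) × (44/48) = 0.658842
P(at least one) = 1 - 0.658842 = 0.3412

P = 0.3412


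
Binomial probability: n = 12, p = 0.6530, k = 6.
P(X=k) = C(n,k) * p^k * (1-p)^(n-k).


C(12,6) = 924
p^6 = 0.077532
(1-p)^6 = 0.001746
P = 924 * 0.077532 * 0.001746 = 0.1251

P(X=6) = 0.1251


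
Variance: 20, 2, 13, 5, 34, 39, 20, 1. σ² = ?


Mean = 16.7500
Squared deviations: 10.5625, 217.5625, 14.0625, 138.0625, 297.5625, 495.0625, 10.5625, 248.0625
Sum = 1431.5000
Variance = 1431.5000/8 = 178.9375

Variance = 178.9375


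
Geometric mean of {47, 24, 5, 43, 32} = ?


Product = 47 × 24 × 5 × 43 × 32 = 7760640
GM = 7760640^(1/5) = 23.8770

GM = 23.8770


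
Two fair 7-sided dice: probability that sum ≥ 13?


Total outcomes = 7×7 = 49
Favorable (sum ≥ 13): 3
P = 3/49 = 0.0612

P = 0.0612


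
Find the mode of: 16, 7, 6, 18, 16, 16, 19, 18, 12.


Frequencies: 6:1, 7:1, 12:1, 16:3, 18:2, 19:1
Max frequency = 3
Mode = 16

Mode = 16


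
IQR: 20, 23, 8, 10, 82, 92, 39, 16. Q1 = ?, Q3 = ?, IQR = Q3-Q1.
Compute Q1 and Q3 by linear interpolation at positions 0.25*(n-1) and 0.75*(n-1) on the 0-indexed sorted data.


Sorted: 8, 10, 16, 20, 23, 39, 82, 92
Q1 (25th %ile) = 14.5000
Q3 (75th %ile) = 49.7500
IQR = 49.7500 - 14.5000 = 35.2500

IQR = 35.2500


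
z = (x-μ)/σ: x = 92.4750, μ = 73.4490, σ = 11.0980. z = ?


z = (92.4750 - 73.4490)/11.0980
= 19.0260/11.0980
= 1.7144

z = 1.7144


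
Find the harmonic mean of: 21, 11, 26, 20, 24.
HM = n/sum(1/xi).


Sum of reciprocals = 1/21 + 1/11 + 1/26 + 1/20 + 1/24 = 0.268656
HM = 5/0.268656 = 18.6111

HM = 18.6111


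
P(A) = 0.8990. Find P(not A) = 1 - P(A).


P(not A) = 1 - 0.8990 = 0.1010

P(not A) = 0.1010


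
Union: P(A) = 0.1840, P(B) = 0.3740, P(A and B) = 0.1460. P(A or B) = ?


P(A∪B) = 0.1840 + 0.3740 - 0.1460
= 0.5580 - 0.1460
= 0.4120

P(A∪B) = 0.4120


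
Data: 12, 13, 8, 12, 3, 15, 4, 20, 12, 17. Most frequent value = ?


Frequencies: 3:1, 4:1, 8:1, 12:3, 13:1, 15:1, 17:1, 20:1
Max frequency = 3
Mode = 12

Mode = 12


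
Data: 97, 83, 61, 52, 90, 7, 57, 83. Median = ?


Sorted: 7, 52, 57, 61, 83, 83, 90, 97
n = 8 (even)
Middle values: 61 and 83
Median = (61+83)/2 = 72.0000

Median = 72.0000


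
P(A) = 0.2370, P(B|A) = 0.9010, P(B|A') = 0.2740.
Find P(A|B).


P(B) = P(B|A)*P(A) + P(B|A')*P(A')
= 0.9010*0.2370 + 0.2740*0.7630
= 0.213537 + 0.209062 = 0.422599
P(A|B) = 0.213537/0.422599 = 0.5053

P(A|B) = 0.5053


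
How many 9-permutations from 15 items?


P(15,9) = 15!/6!
= 1307674368000/720
= 1816214400

P(15,9) = 1816214400


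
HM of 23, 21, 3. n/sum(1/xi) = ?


Sum of reciprocals = 1/23 + 1/21 + 1/3 = 0.424431
HM = 3/0.424431 = 7.0683

HM = 7.0683


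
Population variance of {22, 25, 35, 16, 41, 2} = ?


Mean = 23.5000
Squared deviations: 2.2500, 2.2500, 132.2500, 56.2500, 306.2500, 462.2500
Sum = 961.5000
Variance = 961.5000/6 = 160.2500

Variance = 160.2500


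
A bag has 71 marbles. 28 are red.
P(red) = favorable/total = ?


P = 28/71 = 0.3944

P = 0.3944


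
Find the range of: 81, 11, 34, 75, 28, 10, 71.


Max = 81, Min = 10
Range = 81 - 10 = 71

Range = 71


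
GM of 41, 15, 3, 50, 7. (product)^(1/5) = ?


Product = 41 × 15 × 3 × 50 × 7 = 645750
GM = 645750^(1/5) = 14.5215

GM = 14.5215


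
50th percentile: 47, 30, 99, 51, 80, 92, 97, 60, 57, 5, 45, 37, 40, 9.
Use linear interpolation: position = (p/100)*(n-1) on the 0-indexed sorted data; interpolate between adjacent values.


Sorted: 5, 9, 30, 37, 40, 45, 47, 51, 57, 60, 80, 92, 97, 99
n = 14
Index = 50/100 * 13 = 6.5000
Lower = data[6] = 47, Upper = data[7] = 51
P50 = 47 + 0.5000*(4) = 49.0000

P50 = 49.0000


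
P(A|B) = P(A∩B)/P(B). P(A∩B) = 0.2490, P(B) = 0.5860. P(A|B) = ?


P(A|B) = 0.2490/0.5860 = 0.4249

P(A|B) = 0.4249


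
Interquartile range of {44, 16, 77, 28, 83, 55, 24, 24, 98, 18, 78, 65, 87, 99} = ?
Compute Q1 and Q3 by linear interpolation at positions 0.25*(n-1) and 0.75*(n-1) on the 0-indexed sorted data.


Sorted: 16, 18, 24, 24, 28, 44, 55, 65, 77, 78, 83, 87, 98, 99
Q1 (25th %ile) = 25.0000
Q3 (75th %ile) = 81.7500
IQR = 81.7500 - 25.0000 = 56.7500

IQR = 56.7500


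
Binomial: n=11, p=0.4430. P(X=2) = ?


C(11,2) = 55
p^2 = 0.196249
(1-p)^9 = 0.005161
P = 55 * 0.196249 * 0.005161 = 0.0557

P(X=2) = 0.0557


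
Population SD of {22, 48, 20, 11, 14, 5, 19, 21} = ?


Mean = 20.0000
Variance = 141.5000
SD = sqrt(141.5000) = 11.8954

SD = 11.8954


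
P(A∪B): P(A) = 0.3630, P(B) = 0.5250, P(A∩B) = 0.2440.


P(A∪B) = 0.3630 + 0.5250 - 0.2440
= 0.8880 - 0.2440
= 0.6440

P(A∪B) = 0.6440


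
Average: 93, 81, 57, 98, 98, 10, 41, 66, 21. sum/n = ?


Sum = 93 + 81 + 57 + 98 + 98 + 10 + 41 + 66 + 21 = 565
n = 9
Mean = 565/9 = 62.7778

Mean = 62.7778


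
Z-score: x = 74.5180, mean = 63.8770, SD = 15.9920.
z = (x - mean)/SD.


z = (74.5180 - 63.8770)/15.9920
= 10.6410/15.9920
= 0.6654

z = 0.6654


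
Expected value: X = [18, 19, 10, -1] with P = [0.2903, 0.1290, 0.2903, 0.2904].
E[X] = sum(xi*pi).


E[X] = 18*0.2903 + 19*0.1290 + 10*0.2903 - 1*0.2904
= 5.2254 + 2.4510 + 2.9030 - 0.2904
= 10.2890

E[X] = 10.2890


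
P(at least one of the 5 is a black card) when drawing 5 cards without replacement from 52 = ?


P(at least one) = 1 - P(none)
P(none) = (26/52) × (25/51) × (24/50) × (23/49) × (22/48) = 0.025310
P(at least one) = 1 - 0.025310 = 0.9747

P = 0.9747


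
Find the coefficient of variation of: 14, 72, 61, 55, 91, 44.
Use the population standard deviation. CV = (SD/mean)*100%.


Mean = 56.1667
SD = 23.8566
CV = (23.8566/56.1667)*100 = 42.4747%

CV = 42.4747%


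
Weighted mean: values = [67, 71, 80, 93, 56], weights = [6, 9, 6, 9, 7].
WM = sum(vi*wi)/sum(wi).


Numerator = 67*6 + 71*9 + 80*6 + 93*9 + 56*7 = 2750
Denominator = 6 + 9 + 6 + 9 + 7 = 37
WM = 2750/37 = 74.3243

WM = 74.3243


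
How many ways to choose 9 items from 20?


C(20,9) = 20!/(9! × 11!)
= 2432902008176640000/(362880 × 39916800)
= 167960

C(20,9) = 167960


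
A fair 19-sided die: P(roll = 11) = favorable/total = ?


Favorable outcomes (roll = 11): 1
Total outcomes = 19
P = 1/19 = 0.0526

P = 0.0526


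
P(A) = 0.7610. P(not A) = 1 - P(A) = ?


P(not A) = 1 - 0.7610 = 0.2390

P(not A) = 0.2390


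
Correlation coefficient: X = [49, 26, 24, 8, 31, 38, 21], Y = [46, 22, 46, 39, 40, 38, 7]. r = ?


Mean X = 28.1429, Mean Y = 34.0000
SD X = 12.064453, SD Y = 13.298765
Cov = 53.571429
r = 53.571429/(12.064453*13.298765) = 0.3339

r = 0.3339


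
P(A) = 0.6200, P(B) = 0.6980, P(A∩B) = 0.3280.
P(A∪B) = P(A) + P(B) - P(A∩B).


P(A∪B) = 0.6200 + 0.6980 - 0.3280
= 1.3180 - 0.3280
= 0.9900

P(A∪B) = 0.9900


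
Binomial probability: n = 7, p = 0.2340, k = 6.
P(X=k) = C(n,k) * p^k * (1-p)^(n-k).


C(7,6) = 7
p^6 = 0.000164
(1-p)^1 = 0.766000
P = 7 * 0.000164 * 0.766000 = 0.0009

P(X=6) = 0.0009


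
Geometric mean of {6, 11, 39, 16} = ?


Product = 6 × 11 × 39 × 16 = 41184
GM = 41184^(1/4) = 14.2456

GM = 14.2456


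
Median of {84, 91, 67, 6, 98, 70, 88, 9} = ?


Sorted: 6, 9, 67, 70, 84, 88, 91, 98
n = 8 (even)
Middle values: 70 and 84
Median = (70+84)/2 = 77.0000

Median = 77.0000


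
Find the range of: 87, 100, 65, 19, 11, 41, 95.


Max = 100, Min = 11
Range = 100 - 11 = 89

Range = 89


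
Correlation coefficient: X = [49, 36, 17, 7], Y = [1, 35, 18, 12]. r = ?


Mean X = 27.2500, Mean Y = 16.5000
SD X = 16.315254, SD Y = 12.298374
Cov = -24.875000
r = -24.875000/(16.315254*12.298374) = -0.1240

r = -0.1240


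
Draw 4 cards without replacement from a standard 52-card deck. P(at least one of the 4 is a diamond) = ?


P(at least one) = 1 - P(none)
P(none) = (39/52) × (38/51) × (37/50) × (36/49) = 0.303818
P(at least one) = 1 - 0.303818 = 0.6962

P = 0.6962


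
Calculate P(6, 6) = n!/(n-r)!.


P(6,6) = 6!/0!
= 720/1
= 720

P(6,6) = 720


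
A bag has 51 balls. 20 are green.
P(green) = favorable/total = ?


P = 20/51 = 0.3922

P = 0.3922


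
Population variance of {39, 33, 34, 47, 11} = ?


Mean = 32.8000
Squared deviations: 38.4400, 0.0400, 1.4400, 201.6400, 475.2400
Sum = 716.8000
Variance = 716.8000/5 = 143.3600

Variance = 143.3600


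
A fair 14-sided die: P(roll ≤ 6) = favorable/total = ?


Favorable outcomes (roll ≤ 6): 6
Total outcomes = 14
P = 6/14 = 0.4286

P = 0.4286


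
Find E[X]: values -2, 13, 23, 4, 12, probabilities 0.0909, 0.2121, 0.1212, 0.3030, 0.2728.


E[X] = -2*0.0909 + 13*0.2121 + 23*0.1212 + 4*0.3030 + 12*0.2728
= -0.1818 + 2.7573 + 2.7876 + 1.2120 + 3.2736
= 9.8487

E[X] = 9.8487


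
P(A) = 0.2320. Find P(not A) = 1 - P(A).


P(not A) = 1 - 0.2320 = 0.7680

P(not A) = 0.7680


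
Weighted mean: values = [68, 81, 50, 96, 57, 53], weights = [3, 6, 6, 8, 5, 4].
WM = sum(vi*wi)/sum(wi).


Numerator = 68*3 + 81*6 + 50*6 + 96*8 + 57*5 + 53*4 = 2255
Denominator = 3 + 6 + 6 + 8 + 5 + 4 = 32
WM = 2255/32 = 70.4688

WM = 70.4688


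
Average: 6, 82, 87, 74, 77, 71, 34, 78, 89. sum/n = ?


Sum = 6 + 82 + 87 + 74 + 77 + 71 + 34 + 78 + 89 = 598
n = 9
Mean = 598/9 = 66.4444

Mean = 66.4444


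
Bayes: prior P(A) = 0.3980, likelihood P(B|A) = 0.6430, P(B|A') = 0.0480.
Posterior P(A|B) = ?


P(B) = P(B|A)*P(A) + P(B|A')*P(A')
= 0.6430*0.3980 + 0.0480*0.6020
= 0.255914 + 0.028896 = 0.284810
P(A|B) = 0.255914/0.284810 = 0.8985

P(A|B) = 0.8985


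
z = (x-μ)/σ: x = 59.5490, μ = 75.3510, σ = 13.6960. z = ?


z = (59.5490 - 75.3510)/13.6960
= -15.8020/13.6960
= -1.1538

z = -1.1538


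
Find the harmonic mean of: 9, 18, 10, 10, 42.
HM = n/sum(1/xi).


Sum of reciprocals = 1/9 + 1/18 + 1/10 + 1/10 + 1/42 = 0.390476
HM = 5/0.390476 = 12.8049

HM = 12.8049


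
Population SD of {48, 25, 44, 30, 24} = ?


Mean = 34.2000
Variance = 98.5600
SD = sqrt(98.5600) = 9.9277

SD = 9.9277


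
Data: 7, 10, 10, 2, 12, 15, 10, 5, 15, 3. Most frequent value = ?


Frequencies: 2:1, 3:1, 5:1, 7:1, 10:3, 12:1, 15:2
Max frequency = 3
Mode = 10

Mode = 10


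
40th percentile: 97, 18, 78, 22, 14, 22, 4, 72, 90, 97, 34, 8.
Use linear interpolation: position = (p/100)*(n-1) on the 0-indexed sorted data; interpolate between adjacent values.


Sorted: 4, 8, 14, 18, 22, 22, 34, 72, 78, 90, 97, 97
n = 12
Index = 40/100 * 11 = 4.4000
Lower = data[4] = 22, Upper = data[5] = 22
P40 = 22 + 0.4000*(0) = 22.0000

P40 = 22.0000


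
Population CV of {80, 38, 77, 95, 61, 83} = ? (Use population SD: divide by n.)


Mean = 72.3333
SD = 18.3273
CV = (18.3273/72.3333)*100 = 25.3372%

CV = 25.3372%


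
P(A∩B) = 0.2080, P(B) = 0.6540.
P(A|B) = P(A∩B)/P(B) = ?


P(A|B) = 0.2080/0.6540 = 0.3180

P(A|B) = 0.3180


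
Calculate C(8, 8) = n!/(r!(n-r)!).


C(8,8) = 8!/(8! × 0!)
= 40320/(40320 × 1)
= 1

C(8,8) = 1


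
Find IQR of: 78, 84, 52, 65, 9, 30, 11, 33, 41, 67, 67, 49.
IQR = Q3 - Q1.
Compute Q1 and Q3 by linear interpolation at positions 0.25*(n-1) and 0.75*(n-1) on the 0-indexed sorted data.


Sorted: 9, 11, 30, 33, 41, 49, 52, 65, 67, 67, 78, 84
Q1 (25th %ile) = 32.2500
Q3 (75th %ile) = 67.0000
IQR = 67.0000 - 32.2500 = 34.7500

IQR = 34.7500


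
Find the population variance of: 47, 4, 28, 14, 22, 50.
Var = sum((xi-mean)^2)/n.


Mean = 27.5000
Squared deviations: 380.2500, 552.2500, 0.2500, 182.2500, 30.2500, 506.2500
Sum = 1651.5000
Variance = 1651.5000/6 = 275.2500

Variance = 275.2500


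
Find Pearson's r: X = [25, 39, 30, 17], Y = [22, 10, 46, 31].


Mean X = 27.7500, Mean Y = 27.2500
SD X = 7.980445, SD Y = 13.141062
Cov = -44.437500
r = -44.437500/(7.980445*13.141062) = -0.4237

r = -0.4237


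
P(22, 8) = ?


P(22,8) = 22!/14!
= 1124000727777607680000/87178291200
= 12893126400

P(22,8) = 12893126400


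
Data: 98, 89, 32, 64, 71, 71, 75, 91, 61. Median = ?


Sorted: 32, 61, 64, 71, 71, 75, 89, 91, 98
n = 9 (odd)
Middle value = 71

Median = 71


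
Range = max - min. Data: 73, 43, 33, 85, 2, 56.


Max = 85, Min = 2
Range = 85 - 2 = 83

Range = 83


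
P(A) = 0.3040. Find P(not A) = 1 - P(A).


P(not A) = 1 - 0.3040 = 0.6960

P(not A) = 0.6960


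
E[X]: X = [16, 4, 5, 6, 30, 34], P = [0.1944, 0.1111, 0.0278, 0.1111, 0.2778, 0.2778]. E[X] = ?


E[X] = 16*0.1944 + 4*0.1111 + 5*0.0278 + 6*0.1111 + 30*0.2778 + 34*0.2778
= 3.1104 + 0.4444 + 0.1390 + 0.6666 + 8.3340 + 9.4452
= 22.1396

E[X] = 22.1396


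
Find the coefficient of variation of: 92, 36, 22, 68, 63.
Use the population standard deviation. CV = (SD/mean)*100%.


Mean = 56.2000
SD = 24.6771
CV = (24.6771/56.2000)*100 = 43.9095%

CV = 43.9095%


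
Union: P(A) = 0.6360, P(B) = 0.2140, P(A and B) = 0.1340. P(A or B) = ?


P(A∪B) = 0.6360 + 0.2140 - 0.1340
= 0.8500 - 0.1340
= 0.7160

P(A∪B) = 0.7160


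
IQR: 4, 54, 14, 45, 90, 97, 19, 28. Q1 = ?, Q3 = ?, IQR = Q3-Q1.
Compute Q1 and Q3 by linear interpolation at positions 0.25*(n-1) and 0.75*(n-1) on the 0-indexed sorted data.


Sorted: 4, 14, 19, 28, 45, 54, 90, 97
Q1 (25th %ile) = 17.7500
Q3 (75th %ile) = 63.0000
IQR = 63.0000 - 17.7500 = 45.2500

IQR = 45.2500


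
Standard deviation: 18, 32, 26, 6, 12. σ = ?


Mean = 18.8000
Variance = 87.3600
SD = sqrt(87.3600) = 9.3467

SD = 9.3467


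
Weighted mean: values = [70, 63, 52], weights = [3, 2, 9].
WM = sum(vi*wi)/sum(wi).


Numerator = 70*3 + 63*2 + 52*9 = 804
Denominator = 3 + 2 + 9 = 14
WM = 804/14 = 57.4286

WM = 57.4286


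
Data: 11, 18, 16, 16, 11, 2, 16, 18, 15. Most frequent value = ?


Frequencies: 2:1, 11:2, 15:1, 16:3, 18:2
Max frequency = 3
Mode = 16

Mode = 16


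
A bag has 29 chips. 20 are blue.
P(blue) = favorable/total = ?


P = 20/29 = 0.6897

P = 0.6897


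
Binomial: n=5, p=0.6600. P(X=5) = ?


C(5,5) = 1
p^5 = 0.125233
(1-p)^0 = 1.000000
P = 1 * 0.125233 * 1.000000 = 0.1252

P(X=5) = 0.1252


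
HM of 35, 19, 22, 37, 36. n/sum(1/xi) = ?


Sum of reciprocals = 1/35 + 1/19 + 1/22 + 1/37 + 1/36 = 0.181462
HM = 5/0.181462 = 27.5539

HM = 27.5539


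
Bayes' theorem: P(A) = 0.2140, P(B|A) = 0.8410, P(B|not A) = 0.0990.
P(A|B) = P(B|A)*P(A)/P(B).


P(B) = P(B|A)*P(A) + P(B|A')*P(A')
= 0.8410*0.2140 + 0.0990*0.7860
= 0.179974 + 0.077814 = 0.257788
P(A|B) = 0.179974/0.257788 = 0.6981

P(A|B) = 0.6981


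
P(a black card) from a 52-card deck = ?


26 black cards in 52 cards
P = 26/52 = 0.5000

P = 0.5000


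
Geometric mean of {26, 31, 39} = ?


Product = 26 × 31 × 39 = 31434
GM = 31434^(1/3) = 31.5597

GM = 31.5597


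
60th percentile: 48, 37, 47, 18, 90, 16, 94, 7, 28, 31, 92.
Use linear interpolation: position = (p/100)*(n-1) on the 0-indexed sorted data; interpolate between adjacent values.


Sorted: 7, 16, 18, 28, 31, 37, 47, 48, 90, 92, 94
n = 11
Index = 60/100 * 10 = 6.0000
Lower = data[6] = 47, Upper = data[7] = 48
P60 = 47 + 0*(1) = 47.0000

P60 = 47.0000


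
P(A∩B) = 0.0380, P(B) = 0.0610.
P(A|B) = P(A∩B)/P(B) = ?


P(A|B) = 0.0380/0.0610 = 0.6230

P(A|B) = 0.6230


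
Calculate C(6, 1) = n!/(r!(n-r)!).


C(6,1) = 6!/(1! × 5!)
= 720/(1 × 120)
= 6

C(6,1) = 6


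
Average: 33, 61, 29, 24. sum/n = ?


Sum = 33 + 61 + 29 + 24 = 147
n = 4
Mean = 147/4 = 36.7500

Mean = 36.7500


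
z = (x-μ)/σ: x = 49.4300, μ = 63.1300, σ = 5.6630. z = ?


z = (49.4300 - 63.1300)/5.6630
= -13.7000/5.6630
= -2.4192

z = -2.4192


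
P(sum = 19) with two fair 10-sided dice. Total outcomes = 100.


Total outcomes = 10×10 = 100
Favorable (sum = 19): 2
P = 2/100 = 0.0200

P = 0.0200


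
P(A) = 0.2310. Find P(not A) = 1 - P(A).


P(not A) = 1 - 0.2310 = 0.7690

P(not A) = 0.7690


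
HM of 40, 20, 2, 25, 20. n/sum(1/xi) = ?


Sum of reciprocals = 1/40 + 1/20 + 1/2 + 1/25 + 1/20 = 0.665000
HM = 5/0.665000 = 7.5188

HM = 7.5188


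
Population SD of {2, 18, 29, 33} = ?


Mean = 20.5000
Variance = 144.2500
SD = sqrt(144.2500) = 12.0104

SD = 12.0104


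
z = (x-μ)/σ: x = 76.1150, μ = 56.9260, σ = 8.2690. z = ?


z = (76.1150 - 56.9260)/8.2690
= 19.1890/8.2690
= 2.3206

z = 2.3206


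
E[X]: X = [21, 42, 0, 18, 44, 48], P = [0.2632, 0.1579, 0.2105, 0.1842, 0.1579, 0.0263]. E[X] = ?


E[X] = 21*0.2632 + 42*0.1579 + 0*0.2105 + 18*0.1842 + 44*0.1579 + 48*0.0263
= 5.5272 + 6.6318 + 0 + 3.3156 + 6.9476 + 1.2624
= 23.6846

E[X] = 23.6846


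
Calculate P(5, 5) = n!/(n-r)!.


P(5,5) = 5!/0!
= 120/1
= 120

P(5,5) = 120


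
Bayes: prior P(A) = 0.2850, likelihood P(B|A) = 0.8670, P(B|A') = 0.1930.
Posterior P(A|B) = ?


P(B) = P(B|A)*P(A) + P(B|A')*P(A')
= 0.8670*0.2850 + 0.1930*0.7150
= 0.247095 + 0.137995 = 0.385090
P(A|B) = 0.247095/0.385090 = 0.6417

P(A|B) = 0.6417


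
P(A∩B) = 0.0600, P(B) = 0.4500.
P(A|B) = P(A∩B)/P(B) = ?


P(A|B) = 0.0600/0.4500 = 0.1333

P(A|B) = 0.1333


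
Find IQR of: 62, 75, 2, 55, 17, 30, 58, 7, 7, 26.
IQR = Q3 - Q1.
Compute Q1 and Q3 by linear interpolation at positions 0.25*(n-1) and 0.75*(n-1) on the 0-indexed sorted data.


Sorted: 2, 7, 7, 17, 26, 30, 55, 58, 62, 75
Q1 (25th %ile) = 9.5000
Q3 (75th %ile) = 57.2500
IQR = 57.2500 - 9.5000 = 47.7500

IQR = 47.7500


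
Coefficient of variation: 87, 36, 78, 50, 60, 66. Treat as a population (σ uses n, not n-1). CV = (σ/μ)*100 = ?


Mean = 62.8333
SD = 16.9156
CV = (16.9156/62.8333)*100 = 26.9214%

CV = 26.9214%


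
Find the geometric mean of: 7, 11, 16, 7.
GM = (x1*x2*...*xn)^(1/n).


Product = 7 × 11 × 16 × 7 = 8624
GM = 8624^(1/4) = 9.6367

GM = 9.6367


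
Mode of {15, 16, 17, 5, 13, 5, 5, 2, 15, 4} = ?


Frequencies: 2:1, 4:1, 5:3, 13:1, 15:2, 16:1, 17:1
Max frequency = 3
Mode = 5

Mode = 5


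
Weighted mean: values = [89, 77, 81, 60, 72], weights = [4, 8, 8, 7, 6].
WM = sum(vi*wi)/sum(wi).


Numerator = 89*4 + 77*8 + 81*8 + 60*7 + 72*6 = 2472
Denominator = 4 + 8 + 8 + 7 + 6 = 33
WM = 2472/33 = 74.9091

WM = 74.9091


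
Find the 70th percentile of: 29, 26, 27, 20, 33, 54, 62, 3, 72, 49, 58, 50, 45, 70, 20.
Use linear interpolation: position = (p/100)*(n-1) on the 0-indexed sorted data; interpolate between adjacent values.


Sorted: 3, 20, 20, 26, 27, 29, 33, 45, 49, 50, 54, 58, 62, 70, 72
n = 15
Index = 70/100 * 14 = 9.8000
Lower = data[9] = 50, Upper = data[10] = 54
P70 = 50 + 0.8000*(4) = 53.2000

P70 = 53.2000


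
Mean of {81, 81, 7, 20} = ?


Sum = 81 + 81 + 7 + 20 = 189
n = 4
Mean = 189/4 = 47.2500

Mean = 47.2500


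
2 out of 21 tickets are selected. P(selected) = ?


P = 2/21 = 0.0952

P = 0.0952


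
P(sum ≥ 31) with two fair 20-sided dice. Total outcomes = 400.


Total outcomes = 20×20 = 400
Favorable (sum ≥ 31): 55
P = 55/400 = 0.1375

P = 0.1375


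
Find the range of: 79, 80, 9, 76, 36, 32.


Max = 80, Min = 9
Range = 80 - 9 = 71

Range = 71


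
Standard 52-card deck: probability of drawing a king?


4 kings in 52 cards
P = 4/52 = 0.0769

P = 0.0769


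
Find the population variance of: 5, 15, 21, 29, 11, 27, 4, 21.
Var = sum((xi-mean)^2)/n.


Mean = 16.6250
Squared deviations: 135.1406, 2.6406, 19.1406, 153.1406, 31.6406, 107.6406, 159.3906, 19.1406
Sum = 627.8750
Variance = 627.8750/8 = 78.4844

Variance = 78.4844


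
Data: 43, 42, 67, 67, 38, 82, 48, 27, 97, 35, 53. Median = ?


Sorted: 27, 35, 38, 42, 43, 48, 53, 67, 67, 82, 97
n = 11 (odd)
Middle value = 48

Median = 48


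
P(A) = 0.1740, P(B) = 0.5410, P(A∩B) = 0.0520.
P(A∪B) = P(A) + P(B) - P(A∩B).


P(A∪B) = 0.1740 + 0.5410 - 0.0520
= 0.7150 - 0.0520
= 0.6630

P(A∪B) = 0.6630


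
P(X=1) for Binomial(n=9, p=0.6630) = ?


C(9,1) = 9
p^1 = 0.663000
(1-p)^8 = 0.000166
P = 9 * 0.663000 * 0.000166 = 0.0010

P(X=1) = 0.0010


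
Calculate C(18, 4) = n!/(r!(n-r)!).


C(18,4) = 18!/(4! × 14!)
= 6402373705728000/(24 × 87178291200)
= 3060

C(18,4) = 3060


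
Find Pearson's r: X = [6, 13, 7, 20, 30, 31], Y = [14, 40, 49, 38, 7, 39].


Mean X = 17.8333, Mean Y = 31.1667
SD X = 10.056783, SD Y = 15.181312
Cov = -34.805556
r = -34.805556/(10.056783*15.181312) = -0.2280

r = -0.2280


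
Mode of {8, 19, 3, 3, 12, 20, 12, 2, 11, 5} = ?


Frequencies: 2:1, 3:2, 5:1, 8:1, 11:1, 12:2, 19:1, 20:1
Max frequency = 2
Mode = 3, 12

Mode = 3, 12


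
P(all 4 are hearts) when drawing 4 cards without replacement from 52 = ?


P(all hearts) = (13/52) × (12/51) × (11/50) × (10/49)
= 0.0026

P = 0.0026


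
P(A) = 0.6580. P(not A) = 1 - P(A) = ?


P(not A) = 1 - 0.6580 = 0.3420

P(not A) = 0.3420


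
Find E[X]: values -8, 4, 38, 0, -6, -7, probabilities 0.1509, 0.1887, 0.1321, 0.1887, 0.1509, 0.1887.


E[X] = -8*0.1509 + 4*0.1887 + 38*0.1321 + 0*0.1887 - 6*0.1509 - 7*0.1887
= -1.2072 + 0.7548 + 5.0198 + 0 - 0.9054 - 1.3209
= 2.3411

E[X] = 2.3411


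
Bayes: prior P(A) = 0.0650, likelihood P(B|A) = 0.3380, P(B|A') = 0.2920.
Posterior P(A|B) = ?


P(B) = P(B|A)*P(A) + P(B|A')*P(A')
= 0.3380*0.0650 + 0.2920*0.9350
= 0.021970 + 0.273020 = 0.294990
P(A|B) = 0.021970/0.294990 = 0.0745

P(A|B) = 0.0745


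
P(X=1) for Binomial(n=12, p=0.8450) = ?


C(12,1) = 12
p^1 = 0.845000
(1-p)^11 = 1.240648e-09
P = 12 * 0.845000 * 1.240648e-09 = 1.2580e-08

P(X=1) = 1.2580e-08


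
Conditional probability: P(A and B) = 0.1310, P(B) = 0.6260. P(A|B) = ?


P(A|B) = 0.1310/0.6260 = 0.2093

P(A|B) = 0.2093


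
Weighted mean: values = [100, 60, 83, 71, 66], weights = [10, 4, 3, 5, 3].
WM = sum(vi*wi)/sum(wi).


Numerator = 100*10 + 60*4 + 83*3 + 71*5 + 66*3 = 2042
Denominator = 10 + 4 + 3 + 5 + 3 = 25
WM = 2042/25 = 81.6800

WM = 81.6800


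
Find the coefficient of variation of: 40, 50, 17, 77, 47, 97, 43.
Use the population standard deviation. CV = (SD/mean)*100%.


Mean = 53.0000
SD = 24.2664
CV = (24.2664/53.0000)*100 = 45.7856%

CV = 45.7856%


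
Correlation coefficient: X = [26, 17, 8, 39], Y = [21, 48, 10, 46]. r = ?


Mean X = 22.5000, Mean Y = 31.2500
SD X = 11.456439, SD Y = 16.238457
Cov = 105.875000
r = 105.875000/(11.456439*16.238457) = 0.5691

r = 0.5691


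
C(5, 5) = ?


C(5,5) = 5!/(5! × 0!)
= 120/(120 × 1)
= 1

C(5,5) = 1


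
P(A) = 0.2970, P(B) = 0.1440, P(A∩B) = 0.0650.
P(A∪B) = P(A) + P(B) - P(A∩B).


P(A∪B) = 0.2970 + 0.1440 - 0.0650
= 0.4410 - 0.0650
= 0.3760

P(A∪B) = 0.3760


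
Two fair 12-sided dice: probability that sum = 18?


Total outcomes = 12×12 = 144
Favorable (sum = 18): 7
P = 7/144 = 0.0486

P = 0.0486


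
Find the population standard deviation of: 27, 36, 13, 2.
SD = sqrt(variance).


Mean = 19.5000
Variance = 169.2500
SD = sqrt(169.2500) = 13.0096

SD = 13.0096


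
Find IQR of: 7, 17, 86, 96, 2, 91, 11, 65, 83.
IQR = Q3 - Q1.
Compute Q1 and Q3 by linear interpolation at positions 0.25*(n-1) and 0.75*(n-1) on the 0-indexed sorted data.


Sorted: 2, 7, 11, 17, 65, 83, 86, 91, 96
Q1 (25th %ile) = 11.0000
Q3 (75th %ile) = 86.0000
IQR = 86.0000 - 11.0000 = 75.0000

IQR = 75.0000


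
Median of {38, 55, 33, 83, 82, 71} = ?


Sorted: 33, 38, 55, 71, 82, 83
n = 6 (even)
Middle values: 55 and 71
Median = (55+71)/2 = 63.0000

Median = 63.0000
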